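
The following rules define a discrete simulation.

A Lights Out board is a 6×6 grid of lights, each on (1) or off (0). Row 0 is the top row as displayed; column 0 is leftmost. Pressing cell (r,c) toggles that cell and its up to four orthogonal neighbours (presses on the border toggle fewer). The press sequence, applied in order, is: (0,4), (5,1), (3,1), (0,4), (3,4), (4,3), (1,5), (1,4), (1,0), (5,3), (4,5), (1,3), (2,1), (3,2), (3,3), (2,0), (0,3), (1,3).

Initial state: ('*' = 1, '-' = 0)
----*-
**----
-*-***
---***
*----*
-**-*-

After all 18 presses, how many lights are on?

0) ----*-
**----
-*-***
---***
*----*
-**-*-
1) ---*-*
**--*-
-*-***
---***
*----*
-**-*-
2) ---*-*
**--*-
-*-***
---***
**---*
*---*-
3) ---*-*
**--*-
---***
******
*----*
*---*-
4) ----*-
**----
---***
******
*----*
*---*-
5) ----*-
**----
---*-*
***---
*---**
*---*-
6) ----*-
**----
---*-*
****--
*-**-*
*--**-
7) ----**
**--**
---*--
****--
*-**-*
*--**-
8) -----*
**-*--
---**-
****--
*-**-*
*--**-
9) *----*
---*--
*--**-
****--
*-**-*
*--**-
10) *----*
---*--
*--**-
****--
*-*--*
*-*---
11) *----*
---*--
*--**-
****-*
*-*-*-
*-*--*
12) *--*-*
--*-*-
*---*-
****-*
*-*-*-
*-*--*
13) *--*-*
-**-*-
-**-*-
*-**-*
*-*-*-
*-*--*
14) *--*-*
-**-*-
-*--*-
**---*
*---*-
*-*--*
15) *--*-*
-**-*-
-*-**-
******
*--**-
*-*--*
16) *--*-*
***-*-
*--**-
-*****
*--**-
*-*--*
17) *-*-**
*****-
*--**-
-*****
*--**-
*-*--*
18) *-****
**----
*---*-
-*****
*--**-
*-*--*

20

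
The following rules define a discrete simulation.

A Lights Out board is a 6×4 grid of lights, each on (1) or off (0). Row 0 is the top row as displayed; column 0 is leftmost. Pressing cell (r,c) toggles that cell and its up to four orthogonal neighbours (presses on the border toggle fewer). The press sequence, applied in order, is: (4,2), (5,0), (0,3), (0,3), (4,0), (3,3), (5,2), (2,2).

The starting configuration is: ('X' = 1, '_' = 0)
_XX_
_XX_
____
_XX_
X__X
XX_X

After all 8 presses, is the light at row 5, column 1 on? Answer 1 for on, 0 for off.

1

k=0  _XX_
_XX_
____
_XX_
X__X
XX_X
k=1  _XX_
_XX_
____
_X__
XXX_
XXXX
k=2  _XX_
_XX_
____
_X__
_XX_
__XX
k=3  _X_X
_XXX
____
_X__
_XX_
__XX
k=4  _XX_
_XX_
____
_X__
_XX_
__XX
k=5  _XX_
_XX_
____
XX__
X_X_
X_XX
k=6  _XX_
_XX_
___X
XXXX
X_XX
X_XX
k=7  _XX_
_XX_
___X
XXXX
X__X
XX__
k=8  _XX_
_X__
_XX_
XX_X
X__X
XX__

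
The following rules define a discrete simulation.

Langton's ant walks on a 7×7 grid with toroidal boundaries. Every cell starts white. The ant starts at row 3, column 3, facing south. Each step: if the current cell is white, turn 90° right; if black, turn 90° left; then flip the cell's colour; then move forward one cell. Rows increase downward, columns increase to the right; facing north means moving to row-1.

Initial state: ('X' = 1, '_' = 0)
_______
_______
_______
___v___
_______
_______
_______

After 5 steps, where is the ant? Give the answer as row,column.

3,4

0) _______
_______
_______
___v___
_______
_______
_______
1) _______
_______
_______
__<X___
_______
_______
_______
2) _______
_______
__^____
__XX___
_______
_______
_______
3) _______
_______
__X>___
__XX___
_______
_______
_______
4) _______
_______
__XX___
__Xv___
_______
_______
_______
5) _______
_______
__XX___
__X_>__
_______
_______
_______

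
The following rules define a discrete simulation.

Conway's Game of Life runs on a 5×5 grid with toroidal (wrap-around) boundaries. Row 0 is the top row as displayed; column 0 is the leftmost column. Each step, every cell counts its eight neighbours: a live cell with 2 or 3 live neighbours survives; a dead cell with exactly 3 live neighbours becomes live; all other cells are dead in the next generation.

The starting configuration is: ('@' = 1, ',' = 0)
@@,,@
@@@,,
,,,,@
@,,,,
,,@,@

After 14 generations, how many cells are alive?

step 0: @@,,@
@@@,,
,,,,@
@,,,,
,,@,@
step 1: ,,,,@
,,@@,
,,,,@
@,,@@
,,,@@
step 2: ,,@,@
,,,@@
@,@,,
@,,,,
,,,,,
step 3: ,,,,@
@@@,@
@@,@,
,@,,,
,,,,,
step 4: ,@,@@
,,@,,
,,,@,
@@@,,
,,,,,
step 5: ,,@@,
,,@,@
,,,@,
,@@,,
,,,@@
step 6: ,,@,,
,,@,@
,@,@,
,,@,@
,@,,@
step 7: @@@,,
,@@,,
@@,,@
,@@,@
@@@,,
step 8: ,,,@,
,,,@@
,,,,@
,,,,@
,,,,@
step 9: ,,,@,
,,,@@
@,,,@
@,,@@
,,,@@
step 10: ,,@,,
@,,@,
,,,,,
,,,,,
@,@,,
step 11: ,,@@@
,,,,,
,,,,,
,,,,,
,@,,,
step 12: ,,@@,
,,,@,
,,,,,
,,,,,
,,@@,
step 13: ,,,,@
,,@@,
,,,,,
,,,,,
,,@@,
step 14: ,,,,@
,,,@,
,,,,,
,,,,,
,,,@,

3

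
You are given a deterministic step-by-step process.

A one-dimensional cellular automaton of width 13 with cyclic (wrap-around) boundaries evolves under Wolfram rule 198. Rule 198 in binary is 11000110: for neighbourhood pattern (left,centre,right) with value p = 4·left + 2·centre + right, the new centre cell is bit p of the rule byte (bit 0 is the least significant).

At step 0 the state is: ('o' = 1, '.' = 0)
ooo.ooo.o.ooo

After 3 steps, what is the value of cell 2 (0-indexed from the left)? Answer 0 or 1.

1

gen 0: ooo.ooo.o.ooo
gen 1: ooo..oo.o..oo
gen 2: ooo.o.o.o.o.o
gen 3: ooo.o.o.o.o..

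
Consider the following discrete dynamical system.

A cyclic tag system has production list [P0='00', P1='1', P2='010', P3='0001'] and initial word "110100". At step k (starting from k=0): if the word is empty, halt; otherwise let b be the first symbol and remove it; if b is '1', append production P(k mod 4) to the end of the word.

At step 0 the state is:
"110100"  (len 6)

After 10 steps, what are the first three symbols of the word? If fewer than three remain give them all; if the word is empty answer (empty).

001

0) "110100"  (len 6)
1) "1010000"  (len 7)
2) "0100001"  (len 7)
3) "100001"  (len 6)
4) "000010001"  (len 9)
5) "00010001"  (len 8)
6) "0010001"  (len 7)
7) "010001"  (len 6)
8) "10001"  (len 5)
9) "000100"  (len 6)
10) "00100"  (len 5)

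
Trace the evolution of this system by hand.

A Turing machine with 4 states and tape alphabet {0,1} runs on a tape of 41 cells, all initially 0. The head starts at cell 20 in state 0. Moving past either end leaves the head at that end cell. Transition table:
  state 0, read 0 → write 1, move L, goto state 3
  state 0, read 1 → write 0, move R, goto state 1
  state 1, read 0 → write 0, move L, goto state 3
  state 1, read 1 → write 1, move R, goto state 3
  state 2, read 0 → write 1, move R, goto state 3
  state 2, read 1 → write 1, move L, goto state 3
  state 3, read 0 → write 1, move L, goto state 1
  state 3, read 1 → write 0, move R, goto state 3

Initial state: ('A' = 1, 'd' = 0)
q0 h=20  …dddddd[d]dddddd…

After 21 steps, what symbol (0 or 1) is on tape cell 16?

0) q0 h=20  …dddddd[d]dddddd…
1) q3 h=19  …dddddd[d]Addddd…
2) q1 h=18  …dddddd[d]AAdddd…
3) q3 h=17  …dddddd[d]dAAddd…
4) q1 h=16  …dddddd[d]AdAAdd…
5) q3 h=15  …dddddd[d]dAdAAd…
6) q1 h=14  …dddddd[d]AdAdAA…
7) q3 h=13  …dddddd[d]dAdAdA…
8) q1 h=12  …dddddd[d]AdAdAd…
9) q3 h=11  …dddddd[d]dAdAdA…
10) q1 h=10  …dddddd[d]AdAdAd…
11) q3 h= 9  …dddddd[d]dAdAdA…
12) q1 h= 8  …dddddd[d]AdAdAd…
13) q3 h= 7  …dddddd[d]dAdAdA…
14) q1 h= 6  |dddddd[d]AdAdAd…
15) q3 h= 5  |ddddd[d]dAdAdA…
16) q1 h= 4  |dddd[d]AdAdAd…
17) q3 h= 3  |ddd[d]dAdAdA…
18) q1 h= 2  |dd[d]AdAdAd…
19) q3 h= 1  |d[d]dAdAdA…
20) q1 h= 0  |[d]AdAdAd…
21) q3 h= 0  |[d]AdAdAd…

0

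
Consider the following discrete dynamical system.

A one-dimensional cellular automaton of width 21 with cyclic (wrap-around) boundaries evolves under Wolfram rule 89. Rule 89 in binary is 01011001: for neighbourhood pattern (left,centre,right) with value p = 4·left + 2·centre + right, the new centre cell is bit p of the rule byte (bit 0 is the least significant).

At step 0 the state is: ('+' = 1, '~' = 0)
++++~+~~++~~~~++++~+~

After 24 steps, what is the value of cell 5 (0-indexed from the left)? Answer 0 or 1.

1

t=0: ++++~+~~++~~~~++++~+~
t=1: +~~+~~+~+++++~+~~+~~~
t=2: ~+~~+~~~+~~~+~~+~~++~
t=3: ~~+~~++~~++~~+~~+~+++
t=4: +~~+~+++~+++~~+~~~+~+
t=5: ++~~~+~+~+~++~~++~~~+
t=6: ~+++~~~~~~~+++~++++~+
t=7: ~+~+++++++~+~+~+~~+~~
t=8: ~~~+~~~~~+~~~~~~+~~++
t=9: ++~~++++~~+++++~~+~++
t=10: ~++~+~~++~+~~~++~~~+~
t=11: ~++~~+~++~~++~++++~~+
t=12: ~+++~~~+++~++~+~~++~~
t=13: ~+~+++~+~+~++~~+~++++
t=14: ~~~+~+~~~~~+++~~~+~~+
t=15: ++~~~~++++~+~+++~~+~~
t=16: +++++~+~~+~~~+~++~~+~
t=17: +~~~+~~+~~++~~~+++~~~
t=18: ~++~~+~~+~++++~+~+++~
t=19: ~+++~~+~~~+~~+~~~+~++
t=20: ~+~++~~++~~+~~++~~~++
t=21: ~~~+++~+++~~+~++++~++
t=22: ++~+~+~+~++~~~+~~+~++
t=23: ~+~~~~~~~++++~~+~~~+~
t=24: ~~++++++~+~~++~~++~~+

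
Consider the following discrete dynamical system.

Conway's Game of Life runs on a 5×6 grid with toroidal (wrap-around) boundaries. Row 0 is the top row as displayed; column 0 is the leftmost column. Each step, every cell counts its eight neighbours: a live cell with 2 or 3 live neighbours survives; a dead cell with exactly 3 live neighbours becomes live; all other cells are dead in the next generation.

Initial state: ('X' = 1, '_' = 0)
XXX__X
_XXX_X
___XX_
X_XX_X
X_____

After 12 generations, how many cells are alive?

[0] XXX__X
_XXX_X
___XX_
X_XX_X
X_____
[1] ___XXX
_____X
______
XXXX_X
___XX_
[2] ___X_X
_____X
_XX_XX
XXXX_X
_X____
[3] X___X_
__XX_X
______
___X_X
_X_X_X
[4] XX____
___XXX
__XX__
X_X___
__XX_X
[5] XX____
XX_XXX
_XX__X
____X_
__XX_X
[6] ______
___XX_
_XX___
XX__XX
XXXXXX
[7] XX____
__XX__
_XX___
______
__XX__
[8] _X____
X__X__
_XXX__
_X_X__
_XX___
[9] XX____
X__X__
XX_XX_
X__X__
XX____
[10] __X__X
___XX_
XX_XX_
___XX_
__X__X
[11] __X__X
XX____
______
XX____
__X__X
[12] __X__X
XX____
______
XX____
__X__X

8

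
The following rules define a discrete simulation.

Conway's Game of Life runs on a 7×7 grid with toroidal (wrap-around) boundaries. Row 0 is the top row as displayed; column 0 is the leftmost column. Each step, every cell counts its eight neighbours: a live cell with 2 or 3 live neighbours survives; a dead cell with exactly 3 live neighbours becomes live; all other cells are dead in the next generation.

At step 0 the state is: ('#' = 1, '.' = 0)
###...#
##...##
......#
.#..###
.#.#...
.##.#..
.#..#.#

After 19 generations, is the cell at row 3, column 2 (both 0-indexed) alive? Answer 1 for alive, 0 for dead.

1

k=0  ###...#
##...##
......#
.#..###
.#.#...
.##.#..
.#..#.#
k=1  ..#....
..#..#.
.#..#..
..#.###
.#.#...
.#..##.
......#
k=2  .......
.###...
.##.#.#
###.##.
##.#..#
#.#.##.
.....#.
k=3  ..#....
##.#...
....#.#
....#..
.......
#.####.
....###
k=4  #######
####...
#..###.
.....#.
.....#.
...#...
.##...#
k=5  ....##.
.......
#..#.#.
.....#.
....#..
..#....
......#
k=6  .....#.
.....##
....#.#
.....##
.......
.......
.....#.
k=7  ....##.
....#.#
#...#..
.....##
.......
.......
.......
k=8  ....##.
...##.#
#...#..
.....##
.......
.......
.......
k=9  ...###.
...#..#
#..##..
.....##
.......
.......
.......
k=10  ...###.
..#...#
#..##..
....###
.......
.......
....#..
k=11  ...###.
..#...#
#..##..
...####
.....#.
.......
...###.
k=12  ..#...#
..#...#
#.#....
...#..#
.....##
.....#.
...#.#.
k=13  ..##.##
#.##..#
####..#
#....##
....###
.....#.
....###
k=14  .##....
.......
...##..
..##...
#...#..
.......
...#...
k=15  ..#....
..##...
..###..
..#....
...#...
.......
..#....
k=16  .##....
.#..#..
.#..#..
..#.#..
.......
.......
.......
k=17  .##....
##.#...
.##.##.
...#...
.......
.......
.......
k=18  ###....
#..##..
##..#..
..###..
.......
.......
.......
k=19  ####...
...##.#
##...#.
.####..
...#...
.......
.#.....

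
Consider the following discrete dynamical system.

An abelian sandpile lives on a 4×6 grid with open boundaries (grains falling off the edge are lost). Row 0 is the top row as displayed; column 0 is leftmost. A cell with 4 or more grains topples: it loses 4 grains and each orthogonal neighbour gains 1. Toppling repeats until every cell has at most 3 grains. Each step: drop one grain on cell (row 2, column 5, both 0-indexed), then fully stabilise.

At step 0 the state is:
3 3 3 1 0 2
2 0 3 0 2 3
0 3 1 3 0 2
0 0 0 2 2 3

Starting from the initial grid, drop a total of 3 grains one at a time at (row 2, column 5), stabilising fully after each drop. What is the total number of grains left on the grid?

[0] 3 3 3 1 0 2
2 0 3 0 2 3
0 3 1 3 0 2
0 0 0 2 2 3
[1] 3 3 3 1 0 2
2 0 3 0 2 3
0 3 1 3 0 3
0 0 0 2 2 3
[2] 3 3 3 1 0 3
2 0 3 0 3 0
0 3 1 3 1 2
0 0 0 2 3 0
[3] 3 3 3 1 0 3
2 0 3 0 3 0
0 3 1 3 1 3
0 0 0 2 3 0

37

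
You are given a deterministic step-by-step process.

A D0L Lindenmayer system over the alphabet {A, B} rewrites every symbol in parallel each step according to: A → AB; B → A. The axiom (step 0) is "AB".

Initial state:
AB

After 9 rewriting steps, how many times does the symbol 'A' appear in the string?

step 0: AB
step 1: ABA
step 2: ABAAB
step 3: ABAABABA
step 4: ABAABABAABAAB
step 5: ABAABABAABAABABAABABA
step 6: ABAABABAABAABABAABABAABAABABAABAAB
step 7: ABAABABAABAABABAABABAABAABABAABAABABAABABAABAABABAABABA
step 8: ABAABABAABAABABAABABAABAABABAABAABABAABABAABAABABAABABAABAABABAABAABABAABABAABAABABAABAAB
step 9: ABAABABAABAABABAABABAABAABABAABAABABAABABAABAABABAABABAABA…AABABAABABAABAABABAABABAABAABABAABAABABAABABAABAABABAABABA  (len 144)

89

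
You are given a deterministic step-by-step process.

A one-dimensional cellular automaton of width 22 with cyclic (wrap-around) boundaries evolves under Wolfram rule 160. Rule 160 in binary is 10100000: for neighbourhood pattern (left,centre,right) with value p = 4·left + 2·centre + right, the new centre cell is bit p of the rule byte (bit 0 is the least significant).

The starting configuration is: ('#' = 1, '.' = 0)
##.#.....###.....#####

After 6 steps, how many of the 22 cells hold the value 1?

[0] ##.#.....###.....#####
[1] #.#.......#.......####
[2] .#.................###
[3] #...................#.
[4] .....................#
[5] ......................
[6] ......................

0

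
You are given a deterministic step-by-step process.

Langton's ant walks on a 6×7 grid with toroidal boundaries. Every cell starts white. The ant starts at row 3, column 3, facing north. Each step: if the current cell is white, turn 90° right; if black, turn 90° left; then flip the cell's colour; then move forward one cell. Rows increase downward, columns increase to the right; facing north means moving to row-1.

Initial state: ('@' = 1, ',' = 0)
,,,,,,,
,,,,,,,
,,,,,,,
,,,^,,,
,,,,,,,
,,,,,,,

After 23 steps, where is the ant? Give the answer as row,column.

4,1

t=0: ,,,,,,,
,,,,,,,
,,,,,,,
,,,^,,,
,,,,,,,
,,,,,,,
t=1: ,,,,,,,
,,,,,,,
,,,,,,,
,,,@>,,
,,,,,,,
,,,,,,,
t=2: ,,,,,,,
,,,,,,,
,,,,,,,
,,,@@,,
,,,,v,,
,,,,,,,
t=3: ,,,,,,,
,,,,,,,
,,,,,,,
,,,@@,,
,,,<@,,
,,,,,,,
t=4: ,,,,,,,
,,,,,,,
,,,,,,,
,,,^@,,
,,,@@,,
,,,,,,,
t=5: ,,,,,,,
,,,,,,,
,,,,,,,
,,<,@,,
,,,@@,,
,,,,,,,
t=6: ,,,,,,,
,,,,,,,
,,^,,,,
,,@,@,,
,,,@@,,
,,,,,,,
t=7: ,,,,,,,
,,,,,,,
,,@>,,,
,,@,@,,
,,,@@,,
,,,,,,,
t=8: ,,,,,,,
,,,,,,,
,,@@,,,
,,@v@,,
,,,@@,,
,,,,,,,
t=9: ,,,,,,,
,,,,,,,
,,@@,,,
,,<@@,,
,,,@@,,
,,,,,,,
t=10: ,,,,,,,
,,,,,,,
,,@@,,,
,,,@@,,
,,v@@,,
,,,,,,,
t=11: ,,,,,,,
,,,,,,,
,,@@,,,
,,,@@,,
,<@@@,,
,,,,,,,
t=12: ,,,,,,,
,,,,,,,
,,@@,,,
,^,@@,,
,@@@@,,
,,,,,,,
t=13: ,,,,,,,
,,,,,,,
,,@@,,,
,@>@@,,
,@@@@,,
,,,,,,,
t=14: ,,,,,,,
,,,,,,,
,,@@,,,
,@@@@,,
,@v@@,,
,,,,,,,
t=15: ,,,,,,,
,,,,,,,
,,@@,,,
,@@@@,,
,@,>@,,
,,,,,,,
t=16: ,,,,,,,
,,,,,,,
,,@@,,,
,@@^@,,
,@,,@,,
,,,,,,,
t=17: ,,,,,,,
,,,,,,,
,,@@,,,
,@<,@,,
,@,,@,,
,,,,,,,
t=18: ,,,,,,,
,,,,,,,
,,@@,,,
,@,,@,,
,@v,@,,
,,,,,,,
t=19: ,,,,,,,
,,,,,,,
,,@@,,,
,@,,@,,
,<@,@,,
,,,,,,,
t=20: ,,,,,,,
,,,,,,,
,,@@,,,
,@,,@,,
,,@,@,,
,v,,,,,
t=21: ,,,,,,,
,,,,,,,
,,@@,,,
,@,,@,,
,,@,@,,
<@,,,,,
t=22: ,,,,,,,
,,,,,,,
,,@@,,,
,@,,@,,
^,@,@,,
@@,,,,,
t=23: ,,,,,,,
,,,,,,,
,,@@,,,
,@,,@,,
@>@,@,,
@@,,,,,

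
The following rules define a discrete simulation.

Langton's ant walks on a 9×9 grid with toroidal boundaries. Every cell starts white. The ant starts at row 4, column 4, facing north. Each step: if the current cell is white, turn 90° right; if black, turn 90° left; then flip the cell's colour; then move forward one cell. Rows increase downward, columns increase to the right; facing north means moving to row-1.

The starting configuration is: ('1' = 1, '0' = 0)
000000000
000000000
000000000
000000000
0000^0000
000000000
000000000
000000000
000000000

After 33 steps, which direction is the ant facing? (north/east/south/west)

[0] 000000000
000000000
000000000
000000000
0000^0000
000000000
000000000
000000000
000000000
[1] 000000000
000000000
000000000
000000000
00001>000
000000000
000000000
000000000
000000000
[2] 000000000
000000000
000000000
000000000
000011000
00000v000
000000000
000000000
000000000
[3] 000000000
000000000
000000000
000000000
000011000
0000<1000
000000000
000000000
000000000
[4] 000000000
000000000
000000000
000000000
0000^1000
000011000
000000000
000000000
000000000
[5] 000000000
000000000
000000000
000000000
000<01000
000011000
000000000
000000000
000000000
[6] 000000000
000000000
000000000
000^00000
000101000
000011000
000000000
000000000
000000000
[7] 000000000
000000000
000000000
0001>0000
000101000
000011000
000000000
000000000
000000000
[8] 000000000
000000000
000000000
000110000
0001v1000
000011000
000000000
000000000
000000000
[9] 000000000
000000000
000000000
000110000
000<11000
000011000
000000000
000000000
000000000
[10] 000000000
000000000
000000000
000110000
000011000
000v11000
000000000
000000000
000000000
[11] 000000000
000000000
000000000
000110000
000011000
00<111000
000000000
000000000
000000000
[12] 000000000
000000000
000000000
000110000
00^011000
001111000
000000000
000000000
000000000
[13] 000000000
000000000
000000000
000110000
001>11000
001111000
000000000
000000000
000000000
[14] 000000000
000000000
000000000
000110000
001111000
001v11000
000000000
000000000
000000000
[15] 000000000
000000000
000000000
000110000
001111000
0010>1000
000000000
000000000
000000000
[16] 000000000
000000000
000000000
000110000
0011^1000
001001000
000000000
000000000
000000000
[17] 000000000
000000000
000000000
000110000
001<01000
001001000
000000000
000000000
000000000
[18] 000000000
000000000
000000000
000110000
001001000
001v01000
000000000
000000000
000000000
[19] 000000000
000000000
000000000
000110000
001001000
00<101000
000000000
000000000
000000000
[20] 000000000
000000000
000000000
000110000
001001000
000101000
00v000000
000000000
000000000
[21] 000000000
000000000
000000000
000110000
001001000
000101000
0<1000000
000000000
000000000
[22] 000000000
000000000
000000000
000110000
001001000
0^0101000
011000000
000000000
000000000
[23] 000000000
000000000
000000000
000110000
001001000
01>101000
011000000
000000000
000000000
[24] 000000000
000000000
000000000
000110000
001001000
011101000
01v000000
000000000
000000000
[25] 000000000
000000000
000000000
000110000
001001000
011101000
010>00000
000000000
000000000
[26] 000000000
000000000
000000000
000110000
001001000
011101000
010100000
000v00000
000000000
[27] 000000000
000000000
000000000
000110000
001001000
011101000
010100000
00<100000
000000000
[28] 000000000
000000000
000000000
000110000
001001000
011101000
01^100000
001100000
000000000
[29] 000000000
000000000
000000000
000110000
001001000
011101000
011>00000
001100000
000000000
[30] 000000000
000000000
000000000
000110000
001001000
011^01000
011000000
001100000
000000000
[31] 000000000
000000000
000000000
000110000
001001000
01<001000
011000000
001100000
000000000
[32] 000000000
000000000
000000000
000110000
001001000
010001000
01v000000
001100000
000000000
[33] 000000000
000000000
000000000
000110000
001001000
010001000
010>00000
001100000
000000000

east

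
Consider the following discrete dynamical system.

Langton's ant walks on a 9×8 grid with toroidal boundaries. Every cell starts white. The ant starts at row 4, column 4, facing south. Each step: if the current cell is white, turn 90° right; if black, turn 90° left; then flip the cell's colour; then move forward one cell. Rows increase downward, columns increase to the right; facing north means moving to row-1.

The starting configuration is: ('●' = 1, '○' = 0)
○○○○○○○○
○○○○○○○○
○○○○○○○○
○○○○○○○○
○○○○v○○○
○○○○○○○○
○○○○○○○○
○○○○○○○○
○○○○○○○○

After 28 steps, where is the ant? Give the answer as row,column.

0) ○○○○○○○○
○○○○○○○○
○○○○○○○○
○○○○○○○○
○○○○v○○○
○○○○○○○○
○○○○○○○○
○○○○○○○○
○○○○○○○○
1) ○○○○○○○○
○○○○○○○○
○○○○○○○○
○○○○○○○○
○○○<●○○○
○○○○○○○○
○○○○○○○○
○○○○○○○○
○○○○○○○○
2) ○○○○○○○○
○○○○○○○○
○○○○○○○○
○○○^○○○○
○○○●●○○○
○○○○○○○○
○○○○○○○○
○○○○○○○○
○○○○○○○○
3) ○○○○○○○○
○○○○○○○○
○○○○○○○○
○○○●>○○○
○○○●●○○○
○○○○○○○○
○○○○○○○○
○○○○○○○○
○○○○○○○○
4) ○○○○○○○○
○○○○○○○○
○○○○○○○○
○○○●●○○○
○○○●v○○○
○○○○○○○○
○○○○○○○○
○○○○○○○○
○○○○○○○○
5) ○○○○○○○○
○○○○○○○○
○○○○○○○○
○○○●●○○○
○○○●○>○○
○○○○○○○○
○○○○○○○○
○○○○○○○○
○○○○○○○○
6) ○○○○○○○○
○○○○○○○○
○○○○○○○○
○○○●●○○○
○○○●○●○○
○○○○○v○○
○○○○○○○○
○○○○○○○○
○○○○○○○○
7) ○○○○○○○○
○○○○○○○○
○○○○○○○○
○○○●●○○○
○○○●○●○○
○○○○<●○○
○○○○○○○○
○○○○○○○○
○○○○○○○○
8) ○○○○○○○○
○○○○○○○○
○○○○○○○○
○○○●●○○○
○○○●^●○○
○○○○●●○○
○○○○○○○○
○○○○○○○○
○○○○○○○○
9) ○○○○○○○○
○○○○○○○○
○○○○○○○○
○○○●●○○○
○○○●●>○○
○○○○●●○○
○○○○○○○○
○○○○○○○○
○○○○○○○○
10) ○○○○○○○○
○○○○○○○○
○○○○○○○○
○○○●●^○○
○○○●●○○○
○○○○●●○○
○○○○○○○○
○○○○○○○○
○○○○○○○○
11) ○○○○○○○○
○○○○○○○○
○○○○○○○○
○○○●●●>○
○○○●●○○○
○○○○●●○○
○○○○○○○○
○○○○○○○○
○○○○○○○○
12) ○○○○○○○○
○○○○○○○○
○○○○○○○○
○○○●●●●○
○○○●●○v○
○○○○●●○○
○○○○○○○○
○○○○○○○○
○○○○○○○○
13) ○○○○○○○○
○○○○○○○○
○○○○○○○○
○○○●●●●○
○○○●●<●○
○○○○●●○○
○○○○○○○○
○○○○○○○○
○○○○○○○○
14) ○○○○○○○○
○○○○○○○○
○○○○○○○○
○○○●●^●○
○○○●●●●○
○○○○●●○○
○○○○○○○○
○○○○○○○○
○○○○○○○○
15) ○○○○○○○○
○○○○○○○○
○○○○○○○○
○○○●<○●○
○○○●●●●○
○○○○●●○○
○○○○○○○○
○○○○○○○○
○○○○○○○○
16) ○○○○○○○○
○○○○○○○○
○○○○○○○○
○○○●○○●○
○○○●v●●○
○○○○●●○○
○○○○○○○○
○○○○○○○○
○○○○○○○○
17) ○○○○○○○○
○○○○○○○○
○○○○○○○○
○○○●○○●○
○○○●○>●○
○○○○●●○○
○○○○○○○○
○○○○○○○○
○○○○○○○○
18) ○○○○○○○○
○○○○○○○○
○○○○○○○○
○○○●○^●○
○○○●○○●○
○○○○●●○○
○○○○○○○○
○○○○○○○○
○○○○○○○○
19) ○○○○○○○○
○○○○○○○○
○○○○○○○○
○○○●○●>○
○○○●○○●○
○○○○●●○○
○○○○○○○○
○○○○○○○○
○○○○○○○○
20) ○○○○○○○○
○○○○○○○○
○○○○○○^○
○○○●○●○○
○○○●○○●○
○○○○●●○○
○○○○○○○○
○○○○○○○○
○○○○○○○○
21) ○○○○○○○○
○○○○○○○○
○○○○○○●>
○○○●○●○○
○○○●○○●○
○○○○●●○○
○○○○○○○○
○○○○○○○○
○○○○○○○○
22) ○○○○○○○○
○○○○○○○○
○○○○○○●●
○○○●○●○v
○○○●○○●○
○○○○●●○○
○○○○○○○○
○○○○○○○○
○○○○○○○○
23) ○○○○○○○○
○○○○○○○○
○○○○○○●●
○○○●○●<●
○○○●○○●○
○○○○●●○○
○○○○○○○○
○○○○○○○○
○○○○○○○○
24) ○○○○○○○○
○○○○○○○○
○○○○○○^●
○○○●○●●●
○○○●○○●○
○○○○●●○○
○○○○○○○○
○○○○○○○○
○○○○○○○○
25) ○○○○○○○○
○○○○○○○○
○○○○○<○●
○○○●○●●●
○○○●○○●○
○○○○●●○○
○○○○○○○○
○○○○○○○○
○○○○○○○○
26) ○○○○○○○○
○○○○○^○○
○○○○○●○●
○○○●○●●●
○○○●○○●○
○○○○●●○○
○○○○○○○○
○○○○○○○○
○○○○○○○○
27) ○○○○○○○○
○○○○○●>○
○○○○○●○●
○○○●○●●●
○○○●○○●○
○○○○●●○○
○○○○○○○○
○○○○○○○○
○○○○○○○○
28) ○○○○○○○○
○○○○○●●○
○○○○○●v●
○○○●○●●●
○○○●○○●○
○○○○●●○○
○○○○○○○○
○○○○○○○○
○○○○○○○○

2,6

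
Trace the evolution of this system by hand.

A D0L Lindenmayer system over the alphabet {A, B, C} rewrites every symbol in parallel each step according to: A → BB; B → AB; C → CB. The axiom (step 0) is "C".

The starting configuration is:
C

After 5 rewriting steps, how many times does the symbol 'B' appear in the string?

gen 0: C
gen 1: CB
gen 2: CBAB
gen 3: CBABBBAB
gen 4: CBABBBABABABBBAB
gen 5: CBABBBABABABBBABBBABBBABABABBBAB

21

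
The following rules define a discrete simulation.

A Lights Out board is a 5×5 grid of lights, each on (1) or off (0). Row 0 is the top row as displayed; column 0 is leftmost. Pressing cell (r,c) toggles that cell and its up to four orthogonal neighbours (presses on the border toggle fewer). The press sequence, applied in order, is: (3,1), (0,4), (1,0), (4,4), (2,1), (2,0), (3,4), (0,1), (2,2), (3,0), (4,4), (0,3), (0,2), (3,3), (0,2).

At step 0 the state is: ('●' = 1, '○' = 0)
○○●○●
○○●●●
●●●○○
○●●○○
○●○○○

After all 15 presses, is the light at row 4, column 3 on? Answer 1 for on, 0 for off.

t=0: ○○●○●
○○●●●
●●●○○
○●●○○
○●○○○
t=1: ○○●○●
○○●●●
●○●○○
●○○○○
○○○○○
t=2: ○○●●○
○○●●○
●○●○○
●○○○○
○○○○○
t=3: ●○●●○
●●●●○
○○●○○
●○○○○
○○○○○
t=4: ●○●●○
●●●●○
○○●○○
●○○○●
○○○●●
t=5: ●○●●○
●○●●○
●●○○○
●●○○●
○○○●●
t=6: ●○●●○
○○●●○
○○○○○
○●○○●
○○○●●
t=7: ●○●●○
○○●●○
○○○○●
○●○●○
○○○●○
t=8: ○●○●○
○●●●○
○○○○●
○●○●○
○○○●○
t=9: ○●○●○
○●○●○
○●●●●
○●●●○
○○○●○
t=10: ○●○●○
○●○●○
●●●●●
●○●●○
●○○●○
t=11: ○●○●○
○●○●○
●●●●●
●○●●●
●○○○●
t=12: ○●●○●
○●○○○
●●●●●
●○●●●
●○○○●
t=13: ○○○●●
○●●○○
●●●●●
●○●●●
●○○○●
t=14: ○○○●●
○●●○○
●●●○●
●○○○○
●○○●●
t=15: ○●●○●
○●○○○
●●●○●
●○○○○
●○○●●

1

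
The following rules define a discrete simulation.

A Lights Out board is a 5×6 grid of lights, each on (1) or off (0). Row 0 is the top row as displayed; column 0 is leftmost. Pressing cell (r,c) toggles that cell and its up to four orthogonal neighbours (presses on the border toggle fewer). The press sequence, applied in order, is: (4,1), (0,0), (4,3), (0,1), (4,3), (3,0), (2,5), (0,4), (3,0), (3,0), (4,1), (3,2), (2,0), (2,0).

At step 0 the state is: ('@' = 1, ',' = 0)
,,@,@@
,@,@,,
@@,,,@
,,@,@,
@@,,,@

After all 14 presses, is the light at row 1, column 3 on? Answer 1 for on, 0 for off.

1

step 0: ,,@,@@
,@,@,,
@@,,,@
,,@,@,
@@,,,@
step 1: ,,@,@@
,@,@,,
@@,,,@
,@@,@,
,,@,,@
step 2: @@@,@@
@@,@,,
@@,,,@
,@@,@,
,,@,,@
step 3: @@@,@@
@@,@,,
@@,,,@
,@@@@,
,,,@@@
step 4: ,,,,@@
@,,@,,
@@,,,@
,@@@@,
,,,@@@
step 5: ,,,,@@
@,,@,,
@@,,,@
,@@,@,
,,@,,@
step 6: ,,,,@@
@,,@,,
,@,,,@
@,@,@,
@,@,,@
step 7: ,,,,@@
@,,@,@
,@,,@,
@,@,@@
@,@,,@
step 8: ,,,@,,
@,,@@@
,@,,@,
@,@,@@
@,@,,@
step 9: ,,,@,,
@,,@@@
@@,,@,
,@@,@@
,,@,,@
step 10: ,,,@,,
@,,@@@
,@,,@,
@,@,@@
@,@,,@
step 11: ,,,@,,
@,,@@@
,@,,@,
@@@,@@
,@,,,@
step 12: ,,,@,,
@,,@@@
,@@,@,
@,,@@@
,@@,,@
step 13: ,,,@,,
,,,@@@
@,@,@,
,,,@@@
,@@,,@
step 14: ,,,@,,
@,,@@@
,@@,@,
@,,@@@
,@@,,@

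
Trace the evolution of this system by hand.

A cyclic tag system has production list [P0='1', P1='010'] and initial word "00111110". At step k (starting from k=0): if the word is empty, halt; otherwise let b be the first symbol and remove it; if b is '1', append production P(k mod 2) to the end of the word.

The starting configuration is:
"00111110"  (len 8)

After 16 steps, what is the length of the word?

5

0) "00111110"  (len 8)
1) "0111110"  (len 7)
2) "111110"  (len 6)
3) "111101"  (len 6)
4) "11101010"  (len 8)
5) "11010101"  (len 8)
6) "1010101010"  (len 10)
7) "0101010101"  (len 10)
8) "101010101"  (len 9)
9) "010101011"  (len 9)
10) "10101011"  (len 8)
11) "01010111"  (len 8)
12) "1010111"  (len 7)
13) "0101111"  (len 7)
14) "101111"  (len 6)
15) "011111"  (len 6)
16) "11111"  (len 5)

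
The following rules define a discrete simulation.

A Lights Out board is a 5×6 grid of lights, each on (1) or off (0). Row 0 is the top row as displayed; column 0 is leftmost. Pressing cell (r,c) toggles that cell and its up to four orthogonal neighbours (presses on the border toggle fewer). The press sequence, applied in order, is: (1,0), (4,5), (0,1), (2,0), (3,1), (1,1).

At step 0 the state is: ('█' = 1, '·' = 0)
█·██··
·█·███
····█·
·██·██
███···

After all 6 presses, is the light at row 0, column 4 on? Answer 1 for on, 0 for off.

step 0: █·██··
·█·███
····█·
·██·██
███···
step 1: ··██··
█··███
█···█·
·██·██
███···
step 2: ··██··
█··███
█···█·
·██·█·
███·██
step 3: ██·█··
██·███
█···█·
·██·█·
███·██
step 4: ██·█··
·█·███
·█··█·
███·█·
███·██
step 5: ██·█··
·█·███
····█·
····█·
█·█·██
step 6: █··█··
█·████
·█··█·
····█·
█·█·██

0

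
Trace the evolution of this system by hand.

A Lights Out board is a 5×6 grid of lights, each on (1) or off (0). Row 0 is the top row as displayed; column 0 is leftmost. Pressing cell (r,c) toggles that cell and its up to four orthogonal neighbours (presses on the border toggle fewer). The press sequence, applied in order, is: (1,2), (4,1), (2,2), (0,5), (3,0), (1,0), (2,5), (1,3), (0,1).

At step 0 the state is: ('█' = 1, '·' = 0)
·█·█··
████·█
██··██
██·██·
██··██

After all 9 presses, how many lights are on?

15

0) ·█·█··
████·█
██··██
██·██·
██··██
1) ·███··
█····█
███·██
██·██·
██··██
2) ·███··
█····█
███·██
█··██·
··█·██
3) ·███··
█·█··█
█··███
█·███·
··█·██
4) ·█████
█·█···
█··███
█·███·
··█·██
5) ·█████
█·█···
···███
·████·
█·█·██
6) ██████
·██···
█··███
·████·
█·█·██
7) ██████
·██··█
█··█··
·█████
█·█·██
8) ███·██
·█·███
█·····
·█████
█·█·██
9) ····██
···███
█·····
·█████
█·█·██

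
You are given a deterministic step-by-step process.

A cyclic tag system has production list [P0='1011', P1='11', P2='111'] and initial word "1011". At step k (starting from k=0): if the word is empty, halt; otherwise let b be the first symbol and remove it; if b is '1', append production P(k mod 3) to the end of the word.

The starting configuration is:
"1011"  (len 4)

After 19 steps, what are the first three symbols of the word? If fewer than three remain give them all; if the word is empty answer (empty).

111

0) "1011"  (len 4)
1) "0111011"  (len 7)
2) "111011"  (len 6)
3) "11011111"  (len 8)
4) "10111111011"  (len 11)
5) "011111101111"  (len 12)
6) "11111101111"  (len 11)
7) "11111011111011"  (len 14)
8) "111101111101111"  (len 15)
9) "11101111101111111"  (len 17)
10) "11011111011111111011"  (len 20)
11) "101111101111111101111"  (len 21)
12) "01111101111111101111111"  (len 23)
13) "1111101111111101111111"  (len 22)
14) "11110111111110111111111"  (len 23)
15) "1110111111110111111111111"  (len 25)
16) "1101111111101111111111111011"  (len 28)
17) "10111111110111111111111101111"  (len 29)
18) "0111111110111111111111101111111"  (len 31)
19) "111111110111111111111101111111"  (len 30)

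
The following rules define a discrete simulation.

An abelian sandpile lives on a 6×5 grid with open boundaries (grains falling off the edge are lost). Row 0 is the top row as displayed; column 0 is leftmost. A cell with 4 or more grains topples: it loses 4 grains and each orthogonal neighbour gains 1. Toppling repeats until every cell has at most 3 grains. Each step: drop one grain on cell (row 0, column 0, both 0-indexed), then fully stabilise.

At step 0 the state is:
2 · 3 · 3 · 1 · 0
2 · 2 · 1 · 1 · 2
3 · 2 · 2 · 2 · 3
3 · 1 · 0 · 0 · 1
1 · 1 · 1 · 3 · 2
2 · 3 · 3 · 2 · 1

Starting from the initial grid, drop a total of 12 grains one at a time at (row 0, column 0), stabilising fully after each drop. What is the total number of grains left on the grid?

50

0) 2 · 3 · 3 · 1 · 0
2 · 2 · 1 · 1 · 2
3 · 2 · 2 · 2 · 3
3 · 1 · 0 · 0 · 1
1 · 1 · 1 · 3 · 2
2 · 3 · 3 · 2 · 1
1) 3 · 3 · 3 · 1 · 0
2 · 2 · 1 · 1 · 2
3 · 2 · 2 · 2 · 3
3 · 1 · 0 · 0 · 1
1 · 1 · 1 · 3 · 2
2 · 3 · 3 · 2 · 1
2) 1 · 1 · 0 · 2 · 0
3 · 3 · 2 · 1 · 2
3 · 2 · 2 · 2 · 3
3 · 1 · 0 · 0 · 1
1 · 1 · 1 · 3 · 2
2 · 3 · 3 · 2 · 1
3) 2 · 1 · 0 · 2 · 0
3 · 3 · 2 · 1 · 2
3 · 2 · 2 · 2 · 3
3 · 1 · 0 · 0 · 1
1 · 1 · 1 · 3 · 2
2 · 3 · 3 · 2 · 1
4) 3 · 1 · 0 · 2 · 0
3 · 3 · 2 · 1 · 2
3 · 2 · 2 · 2 · 3
3 · 1 · 0 · 0 · 1
1 · 1 · 1 · 3 · 2
2 · 3 · 3 · 2 · 1
5) 1 · 3 · 0 · 2 · 0
2 · 1 · 3 · 1 · 2
2 · 0 · 3 · 2 · 3
0 · 3 · 0 · 0 · 1
2 · 1 · 1 · 3 · 2
2 · 3 · 3 · 2 · 1
6) 2 · 3 · 0 · 2 · 0
2 · 1 · 3 · 1 · 2
2 · 0 · 3 · 2 · 3
0 · 3 · 0 · 0 · 1
2 · 1 · 1 · 3 · 2
2 · 3 · 3 · 2 · 1
7) 3 · 3 · 0 · 2 · 0
2 · 1 · 3 · 1 · 2
2 · 0 · 3 · 2 · 3
0 · 3 · 0 · 0 · 1
2 · 1 · 1 · 3 · 2
2 · 3 · 3 · 2 · 1
8) 1 · 0 · 1 · 2 · 0
3 · 2 · 3 · 1 · 2
2 · 0 · 3 · 2 · 3
0 · 3 · 0 · 0 · 1
2 · 1 · 1 · 3 · 2
2 · 3 · 3 · 2 · 1
9) 2 · 0 · 1 · 2 · 0
3 · 2 · 3 · 1 · 2
2 · 0 · 3 · 2 · 3
0 · 3 · 0 · 0 · 1
2 · 1 · 1 · 3 · 2
2 · 3 · 3 · 2 · 1
10) 3 · 0 · 1 · 2 · 0
3 · 2 · 3 · 1 · 2
2 · 0 · 3 · 2 · 3
0 · 3 · 0 · 0 · 1
2 · 1 · 1 · 3 · 2
2 · 3 · 3 · 2 · 1
11) 1 · 1 · 1 · 2 · 0
0 · 3 · 3 · 1 · 2
3 · 0 · 3 · 2 · 3
0 · 3 · 0 · 0 · 1
2 · 1 · 1 · 3 · 2
2 · 3 · 3 · 2 · 1
12) 2 · 1 · 1 · 2 · 0
0 · 3 · 3 · 1 · 2
3 · 0 · 3 · 2 · 3
0 · 3 · 0 · 0 · 1
2 · 1 · 1 · 3 · 2
2 · 3 · 3 · 2 · 1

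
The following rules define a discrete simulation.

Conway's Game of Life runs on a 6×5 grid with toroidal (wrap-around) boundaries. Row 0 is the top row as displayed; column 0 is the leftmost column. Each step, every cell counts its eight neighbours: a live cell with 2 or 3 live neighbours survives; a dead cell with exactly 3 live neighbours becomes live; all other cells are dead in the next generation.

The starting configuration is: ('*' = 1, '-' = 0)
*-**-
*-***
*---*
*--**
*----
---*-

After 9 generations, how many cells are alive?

t=0: *-**-
*-***
*---*
*--**
*----
---*-
t=1: *----
--*--
--*--
-*-*-
*--*-
-***-
t=2: ---*-
-*---
-***-
-*-**
*--*-
****-
t=3: *--**
-*-*-
-*-**
-*---
-----
**-*-
t=4: ---*-
-*---
-*-**
*-*--
***--
****-
t=5: *--**
*--**
-*-**
-----
-----
*--*-
t=6: -**--
-*---
--**-
-----
-----
*--*-
t=7: ***--
-*-*-
--*--
-----
-----
-**--
t=8: *--*-
*--*-
--*--
-----
-----
*-*--
t=9: *-**-
-***-
-----
-----
-----
-*--*

8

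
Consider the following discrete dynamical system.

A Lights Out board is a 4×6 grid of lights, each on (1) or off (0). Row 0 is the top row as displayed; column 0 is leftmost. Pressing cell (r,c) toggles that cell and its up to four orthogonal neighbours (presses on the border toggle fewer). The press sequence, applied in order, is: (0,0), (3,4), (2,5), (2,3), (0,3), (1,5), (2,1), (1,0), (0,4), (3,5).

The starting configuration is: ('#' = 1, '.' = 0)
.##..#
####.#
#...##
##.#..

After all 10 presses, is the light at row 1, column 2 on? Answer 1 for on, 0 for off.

1

k=0  .##..#
####.#
#...##
##.#..
k=1  #.#..#
.###.#
#...##
##.#..
k=2  #.#..#
.###.#
#....#
##..##
k=3  #.#..#
.###..
#...#.
##..#.
k=4  #.#..#
.##...
#.##..
##.##.
k=5  #..###
.###..
#.##..
##.##.
k=6  #..##.
.#####
#.##.#
##.##.
k=7  #..##.
..####
.#.#.#
#..##.
k=8  ...##.
######
##.#.#
#..##.
k=9  .....#
####.#
##.#.#
#..##.
k=10  .....#
####.#
##.#..
#..#.#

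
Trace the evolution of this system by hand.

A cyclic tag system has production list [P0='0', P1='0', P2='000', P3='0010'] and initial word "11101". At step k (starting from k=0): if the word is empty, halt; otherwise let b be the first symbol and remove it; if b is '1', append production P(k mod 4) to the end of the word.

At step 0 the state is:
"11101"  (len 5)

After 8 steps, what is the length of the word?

3

0) "11101"  (len 5)
1) "11010"  (len 5)
2) "10100"  (len 5)
3) "0100000"  (len 7)
4) "100000"  (len 6)
5) "000000"  (len 6)
6) "00000"  (len 5)
7) "0000"  (len 4)
8) "000"  (len 3)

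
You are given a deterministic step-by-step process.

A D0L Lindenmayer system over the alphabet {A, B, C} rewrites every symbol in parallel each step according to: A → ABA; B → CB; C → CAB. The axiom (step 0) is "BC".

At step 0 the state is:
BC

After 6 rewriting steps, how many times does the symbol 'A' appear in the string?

232

gen 0: BC
gen 1: CBCAB
gen 2: CABCBCABABACB
gen 3: CABABACBCABCBCABABACBABACBABACABCB
gen 4: CABABACBABACBABACABCBCABABACBCABCBCABABACBABACBABACABCBABACBABACABCBABACBABACABABACBCABCB
gen 5: CABABACBABACBABACABCBABACBABACABCBABACBABACABABACBCABCBCAB…BCBABACBABACABCBABACBABACABABACBABACBABACABCBCABABACBCABCB  (len 233)
gen 6: CABABACBABACBABACABCBABACBABACABCBABACBABACABABACBCABCBABA…BCBABACBABACABABACBCABCBCABABACBABACBABACABCBCABABACBCABCB  (len 610)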